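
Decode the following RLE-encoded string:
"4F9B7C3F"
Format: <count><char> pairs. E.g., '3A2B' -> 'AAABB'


Expanding each <count><char> pair:
  4F -> 'FFFF'
  9B -> 'BBBBBBBBB'
  7C -> 'CCCCCCC'
  3F -> 'FFF'

Decoded = FFFFBBBBBBBBBCCCCCCCFFF


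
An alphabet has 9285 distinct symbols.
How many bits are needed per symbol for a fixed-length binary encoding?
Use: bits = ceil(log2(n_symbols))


log2(9285) = 13.1807
Bracket: 2^13 = 8192 < 9285 <= 2^14 = 16384
So ceil(log2(9285)) = 14

bits = ceil(log2(9285)) = ceil(13.1807) = 14 bits


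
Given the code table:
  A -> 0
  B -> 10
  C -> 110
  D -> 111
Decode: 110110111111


Decoding:
110 -> C
110 -> C
111 -> D
111 -> D


Result: CCDD


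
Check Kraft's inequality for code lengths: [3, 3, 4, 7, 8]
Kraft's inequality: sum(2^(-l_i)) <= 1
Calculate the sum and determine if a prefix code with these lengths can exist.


Sum = 2^(-3) + 2^(-3) + 2^(-4) + 2^(-7) + 2^(-8)
    = 0.125 + 0.125 + 0.0625 + 0.0078125 + 0.00390625
    = 83/256 = 0.32421875
Since 0.32421875 <= 1, Kraft's inequality IS satisfied.
A prefix code with these lengths CAN exist.

Kraft sum = 0.32421875. Satisfied.


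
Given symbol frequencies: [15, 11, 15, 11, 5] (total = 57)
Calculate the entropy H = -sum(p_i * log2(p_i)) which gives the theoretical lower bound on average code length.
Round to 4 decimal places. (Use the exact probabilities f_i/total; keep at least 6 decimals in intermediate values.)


Per-symbol terms -p_i * log2(p_i) with p_i = f_i/57:
  p = 15/57 = 0.263158: log2(p) = -1.925999, -p*log2(p) = 0.506842
  p = 11/57 = 0.192982: log2(p) = -2.373458, -p*log2(p) = 0.458036
  p = 15/57 = 0.263158: log2(p) = -1.925999, -p*log2(p) = 0.506842
  p = 11/57 = 0.192982: log2(p) = -2.373458, -p*log2(p) = 0.458036
  p = 5/57 = 0.087719: log2(p) = -3.510962, -p*log2(p) = 0.307979
H = 0.506842 + 0.458036 + 0.506842 + 0.458036 + 0.307979 = 2.237735

H = 2.2377 bits/symbol


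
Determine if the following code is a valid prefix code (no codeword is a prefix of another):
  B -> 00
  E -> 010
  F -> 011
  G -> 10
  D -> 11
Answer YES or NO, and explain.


Checking each pair (does one codeword prefix another?):
  B='00' vs E='010': no prefix
  B='00' vs F='011': no prefix
  B='00' vs G='10': no prefix
  B='00' vs D='11': no prefix
  E='010' vs B='00': no prefix
  E='010' vs F='011': no prefix
  E='010' vs G='10': no prefix
  E='010' vs D='11': no prefix
  F='011' vs B='00': no prefix
  F='011' vs E='010': no prefix
  F='011' vs G='10': no prefix
  F='011' vs D='11': no prefix
  G='10' vs B='00': no prefix
  G='10' vs E='010': no prefix
  G='10' vs F='011': no prefix
  G='10' vs D='11': no prefix
  D='11' vs B='00': no prefix
  D='11' vs E='010': no prefix
  D='11' vs F='011': no prefix
  D='11' vs G='10': no prefix
No violation found over all pairs.

YES -- this is a valid prefix code. No codeword is a prefix of any other codeword.


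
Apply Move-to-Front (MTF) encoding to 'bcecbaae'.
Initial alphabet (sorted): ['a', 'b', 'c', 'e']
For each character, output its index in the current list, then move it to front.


MTF encoding:
'b': index 1 in ['a', 'b', 'c', 'e'] -> ['b', 'a', 'c', 'e']
'c': index 2 in ['b', 'a', 'c', 'e'] -> ['c', 'b', 'a', 'e']
'e': index 3 in ['c', 'b', 'a', 'e'] -> ['e', 'c', 'b', 'a']
'c': index 1 in ['e', 'c', 'b', 'a'] -> ['c', 'e', 'b', 'a']
'b': index 2 in ['c', 'e', 'b', 'a'] -> ['b', 'c', 'e', 'a']
'a': index 3 in ['b', 'c', 'e', 'a'] -> ['a', 'b', 'c', 'e']
'a': index 0 in ['a', 'b', 'c', 'e'] -> ['a', 'b', 'c', 'e']
'e': index 3 in ['a', 'b', 'c', 'e'] -> ['e', 'a', 'b', 'c']


Output: [1, 2, 3, 1, 2, 3, 0, 3]


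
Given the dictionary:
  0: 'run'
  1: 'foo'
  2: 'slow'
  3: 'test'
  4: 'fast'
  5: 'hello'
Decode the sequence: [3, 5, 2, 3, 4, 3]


Look up each index in the dictionary:
  3 -> 'test'
  5 -> 'hello'
  2 -> 'slow'
  3 -> 'test'
  4 -> 'fast'
  3 -> 'test'

Decoded: "test hello slow test fast test"


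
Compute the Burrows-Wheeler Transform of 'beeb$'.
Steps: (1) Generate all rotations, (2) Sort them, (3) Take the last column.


Rotations (sorted):
  0: $beeb -> last char: b
  1: b$bee -> last char: e
  2: beeb$ -> last char: $
  3: eb$be -> last char: e
  4: eeb$b -> last char: b


BWT = be$eb


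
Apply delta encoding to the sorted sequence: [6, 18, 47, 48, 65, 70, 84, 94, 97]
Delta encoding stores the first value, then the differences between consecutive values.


First value: 6
Deltas:
  18 - 6 = 12
  47 - 18 = 29
  48 - 47 = 1
  65 - 48 = 17
  70 - 65 = 5
  84 - 70 = 14
  94 - 84 = 10
  97 - 94 = 3


Delta encoded: [6, 12, 29, 1, 17, 5, 14, 10, 3]


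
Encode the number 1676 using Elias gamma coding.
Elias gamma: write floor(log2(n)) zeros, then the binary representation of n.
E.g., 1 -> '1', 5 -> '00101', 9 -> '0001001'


num_bits = floor(log2(1676)) + 1 = 11
leading_zeros = num_bits - 1 = 10
binary(1676) = 11010001100

Elias gamma(1676) = '0000000000' + '11010001100' = 000000000011010001100 (21 bits)


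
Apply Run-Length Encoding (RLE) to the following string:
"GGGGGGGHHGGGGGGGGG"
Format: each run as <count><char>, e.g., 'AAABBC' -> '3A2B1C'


Scanning runs left to right:
  i=0: run of 'G' x 7 -> '7G'
  i=7: run of 'H' x 2 -> '2H'
  i=9: run of 'G' x 9 -> '9G'

RLE = 7G2H9G


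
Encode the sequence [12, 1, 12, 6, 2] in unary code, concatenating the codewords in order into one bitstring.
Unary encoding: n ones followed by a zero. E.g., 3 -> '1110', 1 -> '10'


Encode each number as n ones followed by a terminating 0:
  12 -> 1111111111110 (13 bits)
  1 -> 10 (2 bits)
  12 -> 1111111111110 (13 bits)
  6 -> 1111110 (7 bits)
  2 -> 110 (3 bits)
Total length = 13 + 2 + 13 + 7 + 3 = 38 bits.

Unary([12, 1, 12, 6, 2]) = 11111111111101011111111111101111110110 (38 bits)


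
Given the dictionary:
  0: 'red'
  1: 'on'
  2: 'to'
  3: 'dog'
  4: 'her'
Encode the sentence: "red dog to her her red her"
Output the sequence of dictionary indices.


Look up each word in the dictionary:
  'red' -> 0
  'dog' -> 3
  'to' -> 2
  'her' -> 4
  'her' -> 4
  'red' -> 0
  'her' -> 4

Encoded: [0, 3, 2, 4, 4, 0, 4]


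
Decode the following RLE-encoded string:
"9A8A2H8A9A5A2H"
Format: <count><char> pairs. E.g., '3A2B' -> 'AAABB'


Expanding each <count><char> pair:
  9A -> 'AAAAAAAAA'
  8A -> 'AAAAAAAA'
  2H -> 'HH'
  8A -> 'AAAAAAAA'
  9A -> 'AAAAAAAAA'
  5A -> 'AAAAA'
  2H -> 'HH'

Decoded = AAAAAAAAAAAAAAAAAHHAAAAAAAAAAAAAAAAAAAAAAHH


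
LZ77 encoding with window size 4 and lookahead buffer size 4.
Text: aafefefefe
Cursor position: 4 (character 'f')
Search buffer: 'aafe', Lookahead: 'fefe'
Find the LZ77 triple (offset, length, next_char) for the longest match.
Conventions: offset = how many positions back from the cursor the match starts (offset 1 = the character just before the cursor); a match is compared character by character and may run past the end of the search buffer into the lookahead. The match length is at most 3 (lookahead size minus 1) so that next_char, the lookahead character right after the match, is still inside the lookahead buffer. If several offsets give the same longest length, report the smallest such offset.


Try each offset into the search buffer:
  offset=1 (pos 3, char 'e'): match length 0
  offset=2 (pos 2, char 'f'): match length 3
  offset=3 (pos 1, char 'a'): match length 0
  offset=4 (pos 0, char 'a'): match length 0
Longest match has length 3 at offset 2.
next_char = character at position 4 + 3 = 7 -> 'e'

Best match: offset=2, length=3 (matching 'fef' starting at position 2)
LZ77 triple: (2, 3, 'e')


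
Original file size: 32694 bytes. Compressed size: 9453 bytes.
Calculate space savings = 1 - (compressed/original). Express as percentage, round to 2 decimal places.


ratio = compressed/original = 9453/32694 = 0.289136
savings = 1 - ratio = 1 - 0.289136 = 0.710864
as a percentage: 0.710864 * 100 = 71.09%

Space savings = 1 - 9453/32694 = 71.09%


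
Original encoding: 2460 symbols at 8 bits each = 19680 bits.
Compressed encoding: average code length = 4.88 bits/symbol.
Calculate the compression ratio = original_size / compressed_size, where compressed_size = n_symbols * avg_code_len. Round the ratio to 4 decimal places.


original_size = n_symbols * orig_bits = 2460 * 8 = 19680 bits
compressed_size = n_symbols * avg_code_len = 2460 * 4.88 = 12004.8 bits
ratio = original_size / compressed_size = 19680 / 12004.8 = 1.6393

Compression ratio = 1.6393


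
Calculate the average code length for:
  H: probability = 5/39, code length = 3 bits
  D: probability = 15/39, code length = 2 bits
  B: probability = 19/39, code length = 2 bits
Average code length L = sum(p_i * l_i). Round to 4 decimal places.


Weighted contributions p_i * l_i:
  H: (5/39) * 3 = 15/39
  D: (15/39) * 2 = 30/39
  B: (19/39) * 2 = 38/39
Sum = (15 + 30 + 38)/39 = 83/39

L = 83/39 = 2.1282 bits/symbol


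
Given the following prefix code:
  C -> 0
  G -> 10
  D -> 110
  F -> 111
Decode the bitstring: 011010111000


Decoding step by step:
Bits 0 -> C
Bits 110 -> D
Bits 10 -> G
Bits 111 -> F
Bits 0 -> C
Bits 0 -> C
Bits 0 -> C


Decoded message: CDGFCCC


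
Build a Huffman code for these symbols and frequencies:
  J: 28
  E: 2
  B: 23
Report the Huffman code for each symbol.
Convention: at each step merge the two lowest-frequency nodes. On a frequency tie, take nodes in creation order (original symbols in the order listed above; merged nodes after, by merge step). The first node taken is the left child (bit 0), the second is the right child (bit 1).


Huffman tree construction:
Step 1: Merge E(2) + B(23) = 25
Step 2: Merge (E+B)(25) + J(28) = 53
Read each symbol's code off the tree from the root (left child = 0, right child = 1).

Codes:
  J: 1 (length 1)
  E: 00 (length 2)
  B: 01 (length 2)
Average code length: 78/53 = 1.4717 bits/symbol


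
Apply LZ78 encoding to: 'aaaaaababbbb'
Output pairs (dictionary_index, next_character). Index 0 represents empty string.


LZ78 encoding steps:
Dictionary: {0: ''}
Step 1: w='' (idx 0), next='a' -> output (0, 'a'), add 'a' as idx 1
Step 2: w='a' (idx 1), next='a' -> output (1, 'a'), add 'aa' as idx 2
Step 3: w='aa' (idx 2), next='a' -> output (2, 'a'), add 'aaa' as idx 3
Step 4: w='' (idx 0), next='b' -> output (0, 'b'), add 'b' as idx 4
Step 5: w='a' (idx 1), next='b' -> output (1, 'b'), add 'ab' as idx 5
Step 6: w='b' (idx 4), next='b' -> output (4, 'b'), add 'bb' as idx 6
Step 7: w='b' (idx 4), end of input -> output (4, '')


Encoded: [(0, 'a'), (1, 'a'), (2, 'a'), (0, 'b'), (1, 'b'), (4, 'b'), (4, '')]


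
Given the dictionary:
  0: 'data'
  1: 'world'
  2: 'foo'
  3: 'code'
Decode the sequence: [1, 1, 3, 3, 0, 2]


Look up each index in the dictionary:
  1 -> 'world'
  1 -> 'world'
  3 -> 'code'
  3 -> 'code'
  0 -> 'data'
  2 -> 'foo'

Decoded: "world world code code data foo"


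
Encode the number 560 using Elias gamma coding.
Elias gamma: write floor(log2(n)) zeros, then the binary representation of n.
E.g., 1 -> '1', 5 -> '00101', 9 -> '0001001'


num_bits = floor(log2(560)) + 1 = 10
leading_zeros = num_bits - 1 = 9
binary(560) = 1000110000

Elias gamma(560) = '000000000' + '1000110000' = 0000000001000110000 (19 bits)


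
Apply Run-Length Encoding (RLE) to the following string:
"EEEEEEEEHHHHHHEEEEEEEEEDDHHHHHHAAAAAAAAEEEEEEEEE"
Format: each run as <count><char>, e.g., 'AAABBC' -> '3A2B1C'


Scanning runs left to right:
  i=0: run of 'E' x 8 -> '8E'
  i=8: run of 'H' x 6 -> '6H'
  i=14: run of 'E' x 9 -> '9E'
  i=23: run of 'D' x 2 -> '2D'
  i=25: run of 'H' x 6 -> '6H'
  i=31: run of 'A' x 8 -> '8A'
  i=39: run of 'E' x 9 -> '9E'

RLE = 8E6H9E2D6H8A9E


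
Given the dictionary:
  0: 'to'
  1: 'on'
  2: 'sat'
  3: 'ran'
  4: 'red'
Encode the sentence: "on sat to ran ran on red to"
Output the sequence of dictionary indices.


Look up each word in the dictionary:
  'on' -> 1
  'sat' -> 2
  'to' -> 0
  'ran' -> 3
  'ran' -> 3
  'on' -> 1
  'red' -> 4
  'to' -> 0

Encoded: [1, 2, 0, 3, 3, 1, 4, 0]


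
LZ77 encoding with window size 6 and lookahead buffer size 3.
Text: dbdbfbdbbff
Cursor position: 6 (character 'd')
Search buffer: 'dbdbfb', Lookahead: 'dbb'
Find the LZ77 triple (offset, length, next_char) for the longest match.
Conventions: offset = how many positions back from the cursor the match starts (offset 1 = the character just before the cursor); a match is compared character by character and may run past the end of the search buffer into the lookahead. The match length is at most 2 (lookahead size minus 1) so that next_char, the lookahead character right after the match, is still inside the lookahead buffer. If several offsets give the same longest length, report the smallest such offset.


Try each offset into the search buffer:
  offset=1 (pos 5, char 'b'): match length 0
  offset=2 (pos 4, char 'f'): match length 0
  offset=3 (pos 3, char 'b'): match length 0
  offset=4 (pos 2, char 'd'): match length 2
  offset=5 (pos 1, char 'b'): match length 0
  offset=6 (pos 0, char 'd'): match length 2
Longest match has length 2, found at offsets 4, 6; take the smallest, offset 4.
next_char = character at position 6 + 2 = 8 -> 'b'

Best match: offset=4, length=2 (matching 'db' starting at position 2)
LZ77 triple: (4, 2, 'b')


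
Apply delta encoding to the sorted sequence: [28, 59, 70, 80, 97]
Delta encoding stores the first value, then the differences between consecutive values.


First value: 28
Deltas:
  59 - 28 = 31
  70 - 59 = 11
  80 - 70 = 10
  97 - 80 = 17


Delta encoded: [28, 31, 11, 10, 17]


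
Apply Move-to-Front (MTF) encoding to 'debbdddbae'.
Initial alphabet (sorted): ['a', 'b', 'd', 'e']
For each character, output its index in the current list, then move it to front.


MTF encoding:
'd': index 2 in ['a', 'b', 'd', 'e'] -> ['d', 'a', 'b', 'e']
'e': index 3 in ['d', 'a', 'b', 'e'] -> ['e', 'd', 'a', 'b']
'b': index 3 in ['e', 'd', 'a', 'b'] -> ['b', 'e', 'd', 'a']
'b': index 0 in ['b', 'e', 'd', 'a'] -> ['b', 'e', 'd', 'a']
'd': index 2 in ['b', 'e', 'd', 'a'] -> ['d', 'b', 'e', 'a']
'd': index 0 in ['d', 'b', 'e', 'a'] -> ['d', 'b', 'e', 'a']
'd': index 0 in ['d', 'b', 'e', 'a'] -> ['d', 'b', 'e', 'a']
'b': index 1 in ['d', 'b', 'e', 'a'] -> ['b', 'd', 'e', 'a']
'a': index 3 in ['b', 'd', 'e', 'a'] -> ['a', 'b', 'd', 'e']
'e': index 3 in ['a', 'b', 'd', 'e'] -> ['e', 'a', 'b', 'd']


Output: [2, 3, 3, 0, 2, 0, 0, 1, 3, 3]


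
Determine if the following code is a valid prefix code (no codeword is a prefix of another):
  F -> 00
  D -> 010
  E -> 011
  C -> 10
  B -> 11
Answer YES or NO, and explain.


Checking each pair (does one codeword prefix another?):
  F='00' vs D='010': no prefix
  F='00' vs E='011': no prefix
  F='00' vs C='10': no prefix
  F='00' vs B='11': no prefix
  D='010' vs F='00': no prefix
  D='010' vs E='011': no prefix
  D='010' vs C='10': no prefix
  D='010' vs B='11': no prefix
  E='011' vs F='00': no prefix
  E='011' vs D='010': no prefix
  E='011' vs C='10': no prefix
  E='011' vs B='11': no prefix
  C='10' vs F='00': no prefix
  C='10' vs D='010': no prefix
  C='10' vs E='011': no prefix
  C='10' vs B='11': no prefix
  B='11' vs F='00': no prefix
  B='11' vs D='010': no prefix
  B='11' vs E='011': no prefix
  B='11' vs C='10': no prefix
No violation found over all pairs.

YES -- this is a valid prefix code. No codeword is a prefix of any other codeword.


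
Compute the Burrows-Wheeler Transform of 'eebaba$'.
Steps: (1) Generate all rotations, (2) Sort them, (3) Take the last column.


Rotations (sorted):
  0: $eebaba -> last char: a
  1: a$eebab -> last char: b
  2: aba$eeb -> last char: b
  3: ba$eeba -> last char: a
  4: baba$ee -> last char: e
  5: ebaba$e -> last char: e
  6: eebaba$ -> last char: $


BWT = abbaee$


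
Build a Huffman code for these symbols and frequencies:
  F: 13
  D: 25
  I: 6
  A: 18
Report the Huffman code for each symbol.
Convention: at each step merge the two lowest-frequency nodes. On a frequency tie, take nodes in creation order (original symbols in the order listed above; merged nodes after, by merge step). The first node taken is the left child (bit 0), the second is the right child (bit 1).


Huffman tree construction:
Step 1: Merge I(6) + F(13) = 19
Step 2: Merge A(18) + (I+F)(19) = 37
Step 3: Merge D(25) + (A+(I+F))(37) = 62
Read each symbol's code off the tree from the root (left child = 0, right child = 1).

Codes:
  F: 111 (length 3)
  D: 0 (length 1)
  I: 110 (length 3)
  A: 10 (length 2)
Average code length: 118/62 = 1.9032 bits/symbol


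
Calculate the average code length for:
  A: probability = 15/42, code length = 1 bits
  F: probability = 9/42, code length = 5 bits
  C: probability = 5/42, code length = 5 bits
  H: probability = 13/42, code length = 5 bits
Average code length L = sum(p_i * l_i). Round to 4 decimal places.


Weighted contributions p_i * l_i:
  A: (15/42) * 1 = 15/42
  F: (9/42) * 5 = 45/42
  C: (5/42) * 5 = 25/42
  H: (13/42) * 5 = 65/42
Sum = (15 + 45 + 25 + 65)/42 = 150/42

L = 150/42 = 3.5714 bits/symbol


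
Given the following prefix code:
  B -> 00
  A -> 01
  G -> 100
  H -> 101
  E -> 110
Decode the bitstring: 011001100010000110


Decoding step by step:
Bits 01 -> A
Bits 100 -> G
Bits 110 -> E
Bits 00 -> B
Bits 100 -> G
Bits 00 -> B
Bits 110 -> E


Decoded message: AGEBGBE


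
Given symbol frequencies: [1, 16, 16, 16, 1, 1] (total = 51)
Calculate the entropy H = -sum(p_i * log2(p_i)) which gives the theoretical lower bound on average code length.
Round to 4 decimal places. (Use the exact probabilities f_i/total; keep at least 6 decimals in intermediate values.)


Per-symbol terms -p_i * log2(p_i) with p_i = f_i/51:
  p = 1/51 = 0.019608: log2(p) = -5.672425, -p*log2(p) = 0.111224
  p = 16/51 = 0.313725: log2(p) = -1.672425, -p*log2(p) = 0.524682
  p = 16/51 = 0.313725: log2(p) = -1.672425, -p*log2(p) = 0.524682
  p = 16/51 = 0.313725: log2(p) = -1.672425, -p*log2(p) = 0.524682
  p = 1/51 = 0.019608: log2(p) = -5.672425, -p*log2(p) = 0.111224
  p = 1/51 = 0.019608: log2(p) = -5.672425, -p*log2(p) = 0.111224
H = 0.111224 + 0.524682 + 0.524682 + 0.524682 + 0.111224 + 0.111224 = 1.907718

H = 1.9077 bits/symbol


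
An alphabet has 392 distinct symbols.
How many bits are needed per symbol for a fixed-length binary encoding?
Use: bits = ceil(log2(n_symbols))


log2(392) = 8.6147
Bracket: 2^8 = 256 < 392 <= 2^9 = 512
So ceil(log2(392)) = 9

bits = ceil(log2(392)) = ceil(8.6147) = 9 bits


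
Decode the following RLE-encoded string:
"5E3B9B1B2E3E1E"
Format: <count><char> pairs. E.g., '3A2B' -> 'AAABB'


Expanding each <count><char> pair:
  5E -> 'EEEEE'
  3B -> 'BBB'
  9B -> 'BBBBBBBBB'
  1B -> 'B'
  2E -> 'EE'
  3E -> 'EEE'
  1E -> 'E'

Decoded = EEEEEBBBBBBBBBBBBBEEEEEE


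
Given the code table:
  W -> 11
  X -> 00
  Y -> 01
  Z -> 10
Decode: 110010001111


Decoding:
11 -> W
00 -> X
10 -> Z
00 -> X
11 -> W
11 -> W


Result: WXZXWW


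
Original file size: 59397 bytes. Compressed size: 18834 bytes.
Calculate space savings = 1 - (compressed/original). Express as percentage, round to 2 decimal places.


ratio = compressed/original = 18834/59397 = 0.317087
savings = 1 - ratio = 1 - 0.317087 = 0.682913
as a percentage: 0.682913 * 100 = 68.29%

Space savings = 1 - 18834/59397 = 68.29%


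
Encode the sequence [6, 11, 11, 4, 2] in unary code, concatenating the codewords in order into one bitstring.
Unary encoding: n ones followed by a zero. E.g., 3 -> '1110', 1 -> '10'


Encode each number as n ones followed by a terminating 0:
  6 -> 1111110 (7 bits)
  11 -> 111111111110 (12 bits)
  11 -> 111111111110 (12 bits)
  4 -> 11110 (5 bits)
  2 -> 110 (3 bits)
Total length = 7 + 12 + 12 + 5 + 3 = 39 bits.

Unary([6, 11, 11, 4, 2]) = 111111011111111111011111111111011110110 (39 bits)


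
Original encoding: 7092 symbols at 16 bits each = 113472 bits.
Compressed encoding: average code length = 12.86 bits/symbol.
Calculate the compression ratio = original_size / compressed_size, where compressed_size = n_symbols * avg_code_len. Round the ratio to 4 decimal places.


original_size = n_symbols * orig_bits = 7092 * 16 = 113472 bits
compressed_size = n_symbols * avg_code_len = 7092 * 12.86 = 91203.12 bits
ratio = original_size / compressed_size = 113472 / 91203.12 = 1.2442

Compression ratio = 1.2442


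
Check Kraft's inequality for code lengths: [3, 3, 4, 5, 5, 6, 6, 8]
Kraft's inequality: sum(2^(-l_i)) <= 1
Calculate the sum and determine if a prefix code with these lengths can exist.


Sum = 2^(-3) + 2^(-3) + 2^(-4) + 2^(-5) + 2^(-5) + 2^(-6) + 2^(-6) + 2^(-8)
    = 0.125 + 0.125 + 0.0625 + 0.03125 + 0.03125 + 0.015625 + 0.015625 + 0.00390625
    = 105/256 = 0.41015625
Since 0.41015625 <= 1, Kraft's inequality IS satisfied.
A prefix code with these lengths CAN exist.

Kraft sum = 0.41015625. Satisfied.


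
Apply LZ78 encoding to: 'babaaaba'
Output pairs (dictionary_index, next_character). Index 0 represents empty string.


LZ78 encoding steps:
Dictionary: {0: ''}
Step 1: w='' (idx 0), next='b' -> output (0, 'b'), add 'b' as idx 1
Step 2: w='' (idx 0), next='a' -> output (0, 'a'), add 'a' as idx 2
Step 3: w='b' (idx 1), next='a' -> output (1, 'a'), add 'ba' as idx 3
Step 4: w='a' (idx 2), next='a' -> output (2, 'a'), add 'aa' as idx 4
Step 5: w='ba' (idx 3), end of input -> output (3, '')


Encoded: [(0, 'b'), (0, 'a'), (1, 'a'), (2, 'a'), (3, '')]


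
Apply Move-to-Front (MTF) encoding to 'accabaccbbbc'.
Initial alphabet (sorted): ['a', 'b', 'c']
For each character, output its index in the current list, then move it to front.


MTF encoding:
'a': index 0 in ['a', 'b', 'c'] -> ['a', 'b', 'c']
'c': index 2 in ['a', 'b', 'c'] -> ['c', 'a', 'b']
'c': index 0 in ['c', 'a', 'b'] -> ['c', 'a', 'b']
'a': index 1 in ['c', 'a', 'b'] -> ['a', 'c', 'b']
'b': index 2 in ['a', 'c', 'b'] -> ['b', 'a', 'c']
'a': index 1 in ['b', 'a', 'c'] -> ['a', 'b', 'c']
'c': index 2 in ['a', 'b', 'c'] -> ['c', 'a', 'b']
'c': index 0 in ['c', 'a', 'b'] -> ['c', 'a', 'b']
'b': index 2 in ['c', 'a', 'b'] -> ['b', 'c', 'a']
'b': index 0 in ['b', 'c', 'a'] -> ['b', 'c', 'a']
'b': index 0 in ['b', 'c', 'a'] -> ['b', 'c', 'a']
'c': index 1 in ['b', 'c', 'a'] -> ['c', 'b', 'a']


Output: [0, 2, 0, 1, 2, 1, 2, 0, 2, 0, 0, 1]


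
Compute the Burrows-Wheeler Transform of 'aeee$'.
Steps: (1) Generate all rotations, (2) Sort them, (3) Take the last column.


Rotations (sorted):
  0: $aeee -> last char: e
  1: aeee$ -> last char: $
  2: e$aee -> last char: e
  3: ee$ae -> last char: e
  4: eee$a -> last char: a


BWT = e$eea


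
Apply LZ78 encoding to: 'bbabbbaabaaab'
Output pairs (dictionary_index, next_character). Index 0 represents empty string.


LZ78 encoding steps:
Dictionary: {0: ''}
Step 1: w='' (idx 0), next='b' -> output (0, 'b'), add 'b' as idx 1
Step 2: w='b' (idx 1), next='a' -> output (1, 'a'), add 'ba' as idx 2
Step 3: w='b' (idx 1), next='b' -> output (1, 'b'), add 'bb' as idx 3
Step 4: w='ba' (idx 2), next='a' -> output (2, 'a'), add 'baa' as idx 4
Step 5: w='baa' (idx 4), next='a' -> output (4, 'a'), add 'baaa' as idx 5
Step 6: w='b' (idx 1), end of input -> output (1, '')


Encoded: [(0, 'b'), (1, 'a'), (1, 'b'), (2, 'a'), (4, 'a'), (1, '')]


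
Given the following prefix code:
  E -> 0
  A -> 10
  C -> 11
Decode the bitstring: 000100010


Decoding step by step:
Bits 0 -> E
Bits 0 -> E
Bits 0 -> E
Bits 10 -> A
Bits 0 -> E
Bits 0 -> E
Bits 10 -> A


Decoded message: EEEAEEA


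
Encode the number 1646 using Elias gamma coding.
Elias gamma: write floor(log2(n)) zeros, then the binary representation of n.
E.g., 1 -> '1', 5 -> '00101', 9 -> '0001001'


num_bits = floor(log2(1646)) + 1 = 11
leading_zeros = num_bits - 1 = 10
binary(1646) = 11001101110

Elias gamma(1646) = '0000000000' + '11001101110' = 000000000011001101110 (21 bits)


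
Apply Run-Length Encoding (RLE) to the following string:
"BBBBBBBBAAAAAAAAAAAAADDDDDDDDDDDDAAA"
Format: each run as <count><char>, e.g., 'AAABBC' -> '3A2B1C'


Scanning runs left to right:
  i=0: run of 'B' x 8 -> '8B'
  i=8: run of 'A' x 13 -> '13A'
  i=21: run of 'D' x 12 -> '12D'
  i=33: run of 'A' x 3 -> '3A'

RLE = 8B13A12D3A


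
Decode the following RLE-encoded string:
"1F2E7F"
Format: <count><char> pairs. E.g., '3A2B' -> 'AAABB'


Expanding each <count><char> pair:
  1F -> 'F'
  2E -> 'EE'
  7F -> 'FFFFFFF'

Decoded = FEEFFFFFFF


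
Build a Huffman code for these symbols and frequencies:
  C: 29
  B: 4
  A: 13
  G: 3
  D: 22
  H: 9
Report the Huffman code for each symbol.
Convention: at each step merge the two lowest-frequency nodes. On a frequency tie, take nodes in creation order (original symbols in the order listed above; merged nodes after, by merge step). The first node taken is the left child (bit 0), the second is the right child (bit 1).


Huffman tree construction:
Step 1: Merge G(3) + B(4) = 7
Step 2: Merge (G+B)(7) + H(9) = 16
Step 3: Merge A(13) + ((G+B)+H)(16) = 29
Step 4: Merge D(22) + C(29) = 51
Step 5: Merge (A+((G+B)+H))(29) + (D+C)(51) = 80
Read each symbol's code off the tree from the root (left child = 0, right child = 1).

Codes:
  C: 11 (length 2)
  B: 0101 (length 4)
  A: 00 (length 2)
  G: 0100 (length 4)
  D: 10 (length 2)
  H: 011 (length 3)
Average code length: 183/80 = 2.2875 bits/symbol


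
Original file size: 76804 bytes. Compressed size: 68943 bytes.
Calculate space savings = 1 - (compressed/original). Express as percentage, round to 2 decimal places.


ratio = compressed/original = 68943/76804 = 0.897649
savings = 1 - ratio = 1 - 0.897649 = 0.102351
as a percentage: 0.102351 * 100 = 10.24%

Space savings = 1 - 68943/76804 = 10.24%


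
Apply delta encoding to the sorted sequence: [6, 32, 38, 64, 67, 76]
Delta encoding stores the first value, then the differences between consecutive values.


First value: 6
Deltas:
  32 - 6 = 26
  38 - 32 = 6
  64 - 38 = 26
  67 - 64 = 3
  76 - 67 = 9


Delta encoded: [6, 26, 6, 26, 3, 9]


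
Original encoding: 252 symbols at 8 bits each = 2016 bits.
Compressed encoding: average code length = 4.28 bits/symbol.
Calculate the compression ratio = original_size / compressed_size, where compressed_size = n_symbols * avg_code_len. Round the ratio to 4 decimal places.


original_size = n_symbols * orig_bits = 252 * 8 = 2016 bits
compressed_size = n_symbols * avg_code_len = 252 * 4.28 = 1078.56 bits
ratio = original_size / compressed_size = 2016 / 1078.56 = 1.8692

Compression ratio = 1.8692


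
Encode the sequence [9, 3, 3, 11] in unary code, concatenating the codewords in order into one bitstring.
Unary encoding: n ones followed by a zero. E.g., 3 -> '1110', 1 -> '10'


Encode each number as n ones followed by a terminating 0:
  9 -> 1111111110 (10 bits)
  3 -> 1110 (4 bits)
  3 -> 1110 (4 bits)
  11 -> 111111111110 (12 bits)
Total length = 10 + 4 + 4 + 12 = 30 bits.

Unary([9, 3, 3, 11]) = 111111111011101110111111111110 (30 bits)


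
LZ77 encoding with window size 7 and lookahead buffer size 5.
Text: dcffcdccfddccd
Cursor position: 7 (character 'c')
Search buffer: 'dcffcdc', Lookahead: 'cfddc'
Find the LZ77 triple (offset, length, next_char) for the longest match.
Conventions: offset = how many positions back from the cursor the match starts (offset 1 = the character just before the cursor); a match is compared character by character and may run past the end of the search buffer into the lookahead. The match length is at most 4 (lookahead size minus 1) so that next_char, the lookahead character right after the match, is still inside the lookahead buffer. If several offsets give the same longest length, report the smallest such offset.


Try each offset into the search buffer:
  offset=1 (pos 6, char 'c'): match length 1
  offset=2 (pos 5, char 'd'): match length 0
  offset=3 (pos 4, char 'c'): match length 1
  offset=4 (pos 3, char 'f'): match length 0
  offset=5 (pos 2, char 'f'): match length 0
  offset=6 (pos 1, char 'c'): match length 2
  offset=7 (pos 0, char 'd'): match length 0
Longest match has length 2 at offset 6.
next_char = character at position 7 + 2 = 9 -> 'd'

Best match: offset=6, length=2 (matching 'cf' starting at position 1)
LZ77 triple: (6, 2, 'd')


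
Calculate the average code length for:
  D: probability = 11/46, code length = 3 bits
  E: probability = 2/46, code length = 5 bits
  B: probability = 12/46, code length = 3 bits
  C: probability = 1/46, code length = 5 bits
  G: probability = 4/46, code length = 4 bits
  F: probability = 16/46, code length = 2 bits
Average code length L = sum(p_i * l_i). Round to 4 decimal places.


Weighted contributions p_i * l_i:
  D: (11/46) * 3 = 33/46
  E: (2/46) * 5 = 10/46
  B: (12/46) * 3 = 36/46
  C: (1/46) * 5 = 5/46
  G: (4/46) * 4 = 16/46
  F: (16/46) * 2 = 32/46
Sum = (33 + 10 + 36 + 5 + 16 + 32)/46 = 132/46

L = 132/46 = 2.8696 bits/symbol


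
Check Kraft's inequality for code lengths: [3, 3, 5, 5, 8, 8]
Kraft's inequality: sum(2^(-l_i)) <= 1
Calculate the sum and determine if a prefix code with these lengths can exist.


Sum = 2^(-3) + 2^(-3) + 2^(-5) + 2^(-5) + 2^(-8) + 2^(-8)
    = 0.125 + 0.125 + 0.03125 + 0.03125 + 0.00390625 + 0.00390625
    = 82/256 = 0.3203125
Since 0.3203125 <= 1, Kraft's inequality IS satisfied.
A prefix code with these lengths CAN exist.

Kraft sum = 0.3203125. Satisfied.


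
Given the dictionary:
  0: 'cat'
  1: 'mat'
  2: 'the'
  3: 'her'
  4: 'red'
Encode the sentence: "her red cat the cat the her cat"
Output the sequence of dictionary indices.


Look up each word in the dictionary:
  'her' -> 3
  'red' -> 4
  'cat' -> 0
  'the' -> 2
  'cat' -> 0
  'the' -> 2
  'her' -> 3
  'cat' -> 0

Encoded: [3, 4, 0, 2, 0, 2, 3, 0]


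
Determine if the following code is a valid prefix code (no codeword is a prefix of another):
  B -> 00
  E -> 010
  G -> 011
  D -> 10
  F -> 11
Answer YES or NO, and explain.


Checking each pair (does one codeword prefix another?):
  B='00' vs E='010': no prefix
  B='00' vs G='011': no prefix
  B='00' vs D='10': no prefix
  B='00' vs F='11': no prefix
  E='010' vs B='00': no prefix
  E='010' vs G='011': no prefix
  E='010' vs D='10': no prefix
  E='010' vs F='11': no prefix
  G='011' vs B='00': no prefix
  G='011' vs E='010': no prefix
  G='011' vs D='10': no prefix
  G='011' vs F='11': no prefix
  D='10' vs B='00': no prefix
  D='10' vs E='010': no prefix
  D='10' vs G='011': no prefix
  D='10' vs F='11': no prefix
  F='11' vs B='00': no prefix
  F='11' vs E='010': no prefix
  F='11' vs G='011': no prefix
  F='11' vs D='10': no prefix
No violation found over all pairs.

YES -- this is a valid prefix code. No codeword is a prefix of any other codeword.


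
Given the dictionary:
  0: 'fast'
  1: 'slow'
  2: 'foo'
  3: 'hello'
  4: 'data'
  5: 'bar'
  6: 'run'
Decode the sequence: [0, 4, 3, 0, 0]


Look up each index in the dictionary:
  0 -> 'fast'
  4 -> 'data'
  3 -> 'hello'
  0 -> 'fast'
  0 -> 'fast'

Decoded: "fast data hello fast fast"


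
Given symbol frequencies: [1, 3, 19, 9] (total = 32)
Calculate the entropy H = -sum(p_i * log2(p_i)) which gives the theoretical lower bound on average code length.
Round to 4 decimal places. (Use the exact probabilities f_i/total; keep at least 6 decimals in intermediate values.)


Per-symbol terms -p_i * log2(p_i) with p_i = f_i/32:
  p = 1/32 = 0.031250: log2(p) = -5.000000, -p*log2(p) = 0.156250
  p = 3/32 = 0.093750: log2(p) = -3.415037, -p*log2(p) = 0.320160
  p = 19/32 = 0.593750: log2(p) = -0.752072, -p*log2(p) = 0.446543
  p = 9/32 = 0.281250: log2(p) = -1.830075, -p*log2(p) = 0.514709
H = 0.156250 + 0.320160 + 0.446543 + 0.514709 = 1.437662

H = 1.4377 bits/symbol


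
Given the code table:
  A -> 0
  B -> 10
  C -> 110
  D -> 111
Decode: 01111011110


Decoding:
0 -> A
111 -> D
10 -> B
111 -> D
10 -> B


Result: ADBDB


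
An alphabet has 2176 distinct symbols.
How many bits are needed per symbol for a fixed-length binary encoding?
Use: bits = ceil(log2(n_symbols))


log2(2176) = 11.0875
Bracket: 2^11 = 2048 < 2176 <= 2^12 = 4096
So ceil(log2(2176)) = 12

bits = ceil(log2(2176)) = ceil(11.0875) = 12 bits


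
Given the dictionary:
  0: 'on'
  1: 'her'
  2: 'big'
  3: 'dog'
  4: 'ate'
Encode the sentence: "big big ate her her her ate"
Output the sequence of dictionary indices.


Look up each word in the dictionary:
  'big' -> 2
  'big' -> 2
  'ate' -> 4
  'her' -> 1
  'her' -> 1
  'her' -> 1
  'ate' -> 4

Encoded: [2, 2, 4, 1, 1, 1, 4]


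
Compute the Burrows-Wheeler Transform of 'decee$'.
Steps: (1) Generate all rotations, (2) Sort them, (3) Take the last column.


Rotations (sorted):
  0: $decee -> last char: e
  1: cee$de -> last char: e
  2: decee$ -> last char: $
  3: e$dece -> last char: e
  4: ecee$d -> last char: d
  5: ee$dec -> last char: c


BWT = ee$edc


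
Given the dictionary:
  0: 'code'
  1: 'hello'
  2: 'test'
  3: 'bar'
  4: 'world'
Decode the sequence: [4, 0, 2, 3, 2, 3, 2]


Look up each index in the dictionary:
  4 -> 'world'
  0 -> 'code'
  2 -> 'test'
  3 -> 'bar'
  2 -> 'test'
  3 -> 'bar'
  2 -> 'test'

Decoded: "world code test bar test bar test"


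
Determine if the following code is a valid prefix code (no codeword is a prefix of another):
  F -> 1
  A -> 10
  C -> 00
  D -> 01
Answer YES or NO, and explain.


Checking each pair (does one codeword prefix another?):
  F='1' vs A='10': prefix -- VIOLATION

NO -- this is NOT a valid prefix code. F (1) is a prefix of A (10).


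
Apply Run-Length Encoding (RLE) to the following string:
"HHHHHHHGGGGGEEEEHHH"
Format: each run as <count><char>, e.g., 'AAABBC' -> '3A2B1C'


Scanning runs left to right:
  i=0: run of 'H' x 7 -> '7H'
  i=7: run of 'G' x 5 -> '5G'
  i=12: run of 'E' x 4 -> '4E'
  i=16: run of 'H' x 3 -> '3H'

RLE = 7H5G4E3H


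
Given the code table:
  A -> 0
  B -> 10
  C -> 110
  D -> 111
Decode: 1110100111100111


Decoding:
111 -> D
0 -> A
10 -> B
0 -> A
111 -> D
10 -> B
0 -> A
111 -> D


Result: DABADBAD


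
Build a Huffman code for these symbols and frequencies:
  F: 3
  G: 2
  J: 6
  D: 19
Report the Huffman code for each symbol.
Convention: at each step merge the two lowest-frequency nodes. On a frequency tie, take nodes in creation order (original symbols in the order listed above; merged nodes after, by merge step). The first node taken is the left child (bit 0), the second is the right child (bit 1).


Huffman tree construction:
Step 1: Merge G(2) + F(3) = 5
Step 2: Merge (G+F)(5) + J(6) = 11
Step 3: Merge ((G+F)+J)(11) + D(19) = 30
Read each symbol's code off the tree from the root (left child = 0, right child = 1).

Codes:
  F: 001 (length 3)
  G: 000 (length 3)
  J: 01 (length 2)
  D: 1 (length 1)
Average code length: 46/30 = 1.5333 bits/symbol


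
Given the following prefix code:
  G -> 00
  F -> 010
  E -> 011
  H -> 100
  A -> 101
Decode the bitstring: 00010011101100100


Decoding step by step:
Bits 00 -> G
Bits 010 -> F
Bits 011 -> E
Bits 101 -> A
Bits 100 -> H
Bits 100 -> H


Decoded message: GFEAHH


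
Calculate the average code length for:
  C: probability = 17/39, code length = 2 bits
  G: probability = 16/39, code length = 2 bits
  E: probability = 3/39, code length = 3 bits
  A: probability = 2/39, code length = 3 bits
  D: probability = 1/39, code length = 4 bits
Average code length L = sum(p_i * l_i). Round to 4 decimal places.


Weighted contributions p_i * l_i:
  C: (17/39) * 2 = 34/39
  G: (16/39) * 2 = 32/39
  E: (3/39) * 3 = 9/39
  A: (2/39) * 3 = 6/39
  D: (1/39) * 4 = 4/39
Sum = (34 + 32 + 9 + 6 + 4)/39 = 85/39

L = 85/39 = 2.1795 bits/symbol


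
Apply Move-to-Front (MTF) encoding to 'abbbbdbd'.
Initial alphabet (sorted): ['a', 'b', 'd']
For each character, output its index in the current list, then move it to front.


MTF encoding:
'a': index 0 in ['a', 'b', 'd'] -> ['a', 'b', 'd']
'b': index 1 in ['a', 'b', 'd'] -> ['b', 'a', 'd']
'b': index 0 in ['b', 'a', 'd'] -> ['b', 'a', 'd']
'b': index 0 in ['b', 'a', 'd'] -> ['b', 'a', 'd']
'b': index 0 in ['b', 'a', 'd'] -> ['b', 'a', 'd']
'd': index 2 in ['b', 'a', 'd'] -> ['d', 'b', 'a']
'b': index 1 in ['d', 'b', 'a'] -> ['b', 'd', 'a']
'd': index 1 in ['b', 'd', 'a'] -> ['d', 'b', 'a']


Output: [0, 1, 0, 0, 0, 2, 1, 1]


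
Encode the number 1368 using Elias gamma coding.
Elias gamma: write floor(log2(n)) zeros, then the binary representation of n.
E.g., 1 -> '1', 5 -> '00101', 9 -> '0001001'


num_bits = floor(log2(1368)) + 1 = 11
leading_zeros = num_bits - 1 = 10
binary(1368) = 10101011000

Elias gamma(1368) = '0000000000' + '10101011000' = 000000000010101011000 (21 bits)


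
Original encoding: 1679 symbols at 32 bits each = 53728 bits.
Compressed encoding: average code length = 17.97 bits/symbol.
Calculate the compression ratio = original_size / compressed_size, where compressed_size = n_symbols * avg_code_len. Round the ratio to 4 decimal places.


original_size = n_symbols * orig_bits = 1679 * 32 = 53728 bits
compressed_size = n_symbols * avg_code_len = 1679 * 17.97 = 30171.63 bits
ratio = original_size / compressed_size = 53728 / 30171.63 = 1.7807

Compression ratio = 1.7807


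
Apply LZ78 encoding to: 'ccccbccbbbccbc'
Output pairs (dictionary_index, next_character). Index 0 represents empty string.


LZ78 encoding steps:
Dictionary: {0: ''}
Step 1: w='' (idx 0), next='c' -> output (0, 'c'), add 'c' as idx 1
Step 2: w='c' (idx 1), next='c' -> output (1, 'c'), add 'cc' as idx 2
Step 3: w='c' (idx 1), next='b' -> output (1, 'b'), add 'cb' as idx 3
Step 4: w='cc' (idx 2), next='b' -> output (2, 'b'), add 'ccb' as idx 4
Step 5: w='' (idx 0), next='b' -> output (0, 'b'), add 'b' as idx 5
Step 6: w='b' (idx 5), next='c' -> output (5, 'c'), add 'bc' as idx 6
Step 7: w='cb' (idx 3), next='c' -> output (3, 'c'), add 'cbc' as idx 7


Encoded: [(0, 'c'), (1, 'c'), (1, 'b'), (2, 'b'), (0, 'b'), (5, 'c'), (3, 'c')]


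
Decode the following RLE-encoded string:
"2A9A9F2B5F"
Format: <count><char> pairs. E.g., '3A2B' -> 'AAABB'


Expanding each <count><char> pair:
  2A -> 'AA'
  9A -> 'AAAAAAAAA'
  9F -> 'FFFFFFFFF'
  2B -> 'BB'
  5F -> 'FFFFF'

Decoded = AAAAAAAAAAAFFFFFFFFFBBFFFFF


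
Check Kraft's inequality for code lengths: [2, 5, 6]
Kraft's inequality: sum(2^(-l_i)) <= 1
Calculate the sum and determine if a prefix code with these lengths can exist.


Sum = 2^(-2) + 2^(-5) + 2^(-6)
    = 0.25 + 0.03125 + 0.015625
    = 19/64 = 0.296875
Since 0.296875 <= 1, Kraft's inequality IS satisfied.
A prefix code with these lengths CAN exist.

Kraft sum = 0.296875. Satisfied.


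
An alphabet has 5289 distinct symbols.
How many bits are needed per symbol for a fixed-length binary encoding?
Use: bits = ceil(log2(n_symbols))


log2(5289) = 12.3688
Bracket: 2^12 = 4096 < 5289 <= 2^13 = 8192
So ceil(log2(5289)) = 13

bits = ceil(log2(5289)) = ceil(12.3688) = 13 bits


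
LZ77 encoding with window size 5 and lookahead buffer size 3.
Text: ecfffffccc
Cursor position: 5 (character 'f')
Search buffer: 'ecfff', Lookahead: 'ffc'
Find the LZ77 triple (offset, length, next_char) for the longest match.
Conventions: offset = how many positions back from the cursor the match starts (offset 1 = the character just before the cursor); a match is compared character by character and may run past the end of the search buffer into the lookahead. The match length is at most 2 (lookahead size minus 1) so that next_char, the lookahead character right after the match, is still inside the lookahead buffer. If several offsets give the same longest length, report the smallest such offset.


Try each offset into the search buffer:
  offset=1 (pos 4, char 'f'): match length 2
  offset=2 (pos 3, char 'f'): match length 2
  offset=3 (pos 2, char 'f'): match length 2
  offset=4 (pos 1, char 'c'): match length 0
  offset=5 (pos 0, char 'e'): match length 0
Longest match has length 2, found at offsets 1, 2, 3; take the smallest, offset 1.
next_char = character at position 5 + 2 = 7 -> 'c'

Best match: offset=1, length=2 (matching 'ff' starting at position 4)
LZ77 triple: (1, 2, 'c')


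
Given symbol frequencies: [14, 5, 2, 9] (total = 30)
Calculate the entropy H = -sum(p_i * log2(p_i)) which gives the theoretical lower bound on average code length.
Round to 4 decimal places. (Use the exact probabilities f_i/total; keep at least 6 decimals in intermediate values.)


Per-symbol terms -p_i * log2(p_i) with p_i = f_i/30:
  p = 14/30 = 0.466667: log2(p) = -1.099536, -p*log2(p) = 0.513117
  p = 5/30 = 0.166667: log2(p) = -2.584963, -p*log2(p) = 0.430827
  p = 2/30 = 0.066667: log2(p) = -3.906891, -p*log2(p) = 0.260459
  p = 9/30 = 0.300000: log2(p) = -1.736966, -p*log2(p) = 0.521090
H = 0.513117 + 0.430827 + 0.260459 + 0.521090 = 1.725493

H = 1.7255 bits/symbol
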